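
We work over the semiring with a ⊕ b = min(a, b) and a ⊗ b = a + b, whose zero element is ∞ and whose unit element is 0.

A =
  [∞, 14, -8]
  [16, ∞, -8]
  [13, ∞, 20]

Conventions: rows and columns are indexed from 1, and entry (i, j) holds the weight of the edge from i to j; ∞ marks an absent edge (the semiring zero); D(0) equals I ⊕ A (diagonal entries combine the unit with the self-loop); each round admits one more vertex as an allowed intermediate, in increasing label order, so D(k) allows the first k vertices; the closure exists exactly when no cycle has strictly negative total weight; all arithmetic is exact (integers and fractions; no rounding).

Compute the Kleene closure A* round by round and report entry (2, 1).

D(0):
  [0, 14, -8]
  [16, 0, -8]
  [13, ∞, 0]
D(1):
  [0, 14, -8]
  [16, 0, -8]
  [13, 27, 0]
D(2):
  [0, 14, -8]
  [16, 0, -8]
  [13, 27, 0]
D(3):
  [0, 14, -8]
  [5, 0, -8]
  [13, 27, 0]
Answer: A*[2][1] = 5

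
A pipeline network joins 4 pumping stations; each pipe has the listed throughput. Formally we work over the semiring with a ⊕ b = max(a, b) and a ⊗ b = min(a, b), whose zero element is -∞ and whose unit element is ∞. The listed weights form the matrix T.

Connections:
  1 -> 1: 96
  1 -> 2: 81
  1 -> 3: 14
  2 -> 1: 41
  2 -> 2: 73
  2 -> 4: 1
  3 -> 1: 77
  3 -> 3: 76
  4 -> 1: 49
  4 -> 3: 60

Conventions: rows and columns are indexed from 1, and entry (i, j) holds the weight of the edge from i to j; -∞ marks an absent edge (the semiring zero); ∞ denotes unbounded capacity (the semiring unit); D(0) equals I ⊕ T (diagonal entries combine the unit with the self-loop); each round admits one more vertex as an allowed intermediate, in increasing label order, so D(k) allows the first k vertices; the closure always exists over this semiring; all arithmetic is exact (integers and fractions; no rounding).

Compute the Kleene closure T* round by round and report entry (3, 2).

D(0):
  [∞, 81, 14, -∞]
  [41, ∞, -∞, 1]
  [77, -∞, ∞, -∞]
  [49, -∞, 60, ∞]
D(1):
  [∞, 81, 14, -∞]
  [41, ∞, 14, 1]
  [77, 77, ∞, -∞]
  [49, 49, 60, ∞]
D(2):
  [∞, 81, 14, 1]
  [41, ∞, 14, 1]
  [77, 77, ∞, 1]
  [49, 49, 60, ∞]
D(3):
  [∞, 81, 14, 1]
  [41, ∞, 14, 1]
  [77, 77, ∞, 1]
  [60, 60, 60, ∞]
D(4):
  [∞, 81, 14, 1]
  [41, ∞, 14, 1]
  [77, 77, ∞, 1]
  [60, 60, 60, ∞]
Answer: T*[3][2] = 77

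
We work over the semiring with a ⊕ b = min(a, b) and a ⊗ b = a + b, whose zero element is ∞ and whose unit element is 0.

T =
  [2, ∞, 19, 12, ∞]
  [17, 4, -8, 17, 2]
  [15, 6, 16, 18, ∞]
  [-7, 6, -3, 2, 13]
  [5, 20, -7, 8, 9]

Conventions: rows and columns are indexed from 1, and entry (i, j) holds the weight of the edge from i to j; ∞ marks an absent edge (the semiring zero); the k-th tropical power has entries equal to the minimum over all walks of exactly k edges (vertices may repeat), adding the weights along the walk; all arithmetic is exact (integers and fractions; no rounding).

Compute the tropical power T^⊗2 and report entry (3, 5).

T^⊗2:
  [4, 18, 9, 14, 25]
  [7, -2, -5, 10, 6]
  [11, 10, -2, 20, 8]
  [-5, 3, -2, 4, 8]
  [1, -1, 2, 10, 18]
Key observation: the optimum is the walk 3->2->5, with weight 6 + 2 = 8.
Optimal value attained by: walk 3->2->5.
Answer: (T^⊗2)[3][5] = 8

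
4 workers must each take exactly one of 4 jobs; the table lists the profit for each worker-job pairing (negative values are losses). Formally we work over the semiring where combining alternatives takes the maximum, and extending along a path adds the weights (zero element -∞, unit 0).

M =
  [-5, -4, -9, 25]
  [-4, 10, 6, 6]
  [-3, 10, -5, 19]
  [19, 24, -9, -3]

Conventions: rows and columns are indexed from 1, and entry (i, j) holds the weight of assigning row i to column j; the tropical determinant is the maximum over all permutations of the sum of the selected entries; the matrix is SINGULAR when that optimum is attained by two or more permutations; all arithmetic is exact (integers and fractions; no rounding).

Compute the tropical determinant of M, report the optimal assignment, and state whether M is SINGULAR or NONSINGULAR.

σ = (1, 2, 3, 4): (-5) + 10 + (-5) + (-3) = -3
σ = (1, 2, 4, 3): (-5) + 10 + 19 + (-9) = 15
σ = (1, 3, 2, 4): (-5) + 6 + 10 + (-3) = 8
σ = (1, 3, 4, 2): (-5) + 6 + 19 + 24 = 44
σ = (1, 4, 2, 3): (-5) + 6 + 10 + (-9) = 2
σ = (1, 4, 3, 2): (-5) + 6 + (-5) + 24 = 20
σ = (2, 1, 3, 4): (-4) + (-4) + (-5) + (-3) = -16
σ = (2, 1, 4, 3): (-4) + (-4) + 19 + (-9) = 2
σ = (2, 3, 1, 4): (-4) + 6 + (-3) + (-3) = -4
σ = (2, 3, 4, 1): (-4) + 6 + 19 + 19 = 40
σ = (2, 4, 1, 3): (-4) + 6 + (-3) + (-9) = -10
σ = (2, 4, 3, 1): (-4) + 6 + (-5) + 19 = 16
σ = (3, 1, 2, 4): (-9) + (-4) + 10 + (-3) = -6
σ = (3, 1, 4, 2): (-9) + (-4) + 19 + 24 = 30
σ = (3, 2, 1, 4): (-9) + 10 + (-3) + (-3) = -5
σ = (3, 2, 4, 1): (-9) + 10 + 19 + 19 = 39
σ = (3, 4, 1, 2): (-9) + 6 + (-3) + 24 = 18
σ = (3, 4, 2, 1): (-9) + 6 + 10 + 19 = 26
σ = (4, 1, 2, 3): 25 + (-4) + 10 + (-9) = 22
σ = (4, 1, 3, 2): 25 + (-4) + (-5) + 24 = 40
σ = (4, 2, 1, 3): 25 + 10 + (-3) + (-9) = 23
σ = (4, 2, 3, 1): 25 + 10 + (-5) + 19 = 49
σ = (4, 3, 1, 2): 25 + 6 + (-3) + 24 = 52
σ = (4, 3, 2, 1): 25 + 6 + 10 + 19 = 60
Optimal value attained by: σ = (4, 3, 2, 1).
Answer: det⊕(M) = 60; verdict: NONSINGULAR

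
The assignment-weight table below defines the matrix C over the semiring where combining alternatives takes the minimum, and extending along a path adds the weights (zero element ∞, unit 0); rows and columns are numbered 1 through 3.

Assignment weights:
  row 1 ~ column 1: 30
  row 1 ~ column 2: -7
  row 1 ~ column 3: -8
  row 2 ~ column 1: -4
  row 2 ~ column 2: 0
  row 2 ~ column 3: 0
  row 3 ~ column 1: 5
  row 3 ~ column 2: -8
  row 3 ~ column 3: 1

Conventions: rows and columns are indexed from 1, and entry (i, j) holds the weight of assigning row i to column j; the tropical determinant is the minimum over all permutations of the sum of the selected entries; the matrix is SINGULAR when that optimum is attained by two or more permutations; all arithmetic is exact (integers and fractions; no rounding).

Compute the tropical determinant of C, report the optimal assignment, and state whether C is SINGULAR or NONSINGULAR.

σ = (1, 2, 3): 30 + 0 + 1 = 31
σ = (1, 3, 2): 30 + 0 + (-8) = 22
σ = (2, 1, 3): (-7) + (-4) + 1 = -10
σ = (2, 3, 1): (-7) + 0 + 5 = -2
σ = (3, 1, 2): (-8) + (-4) + (-8) = -20
σ = (3, 2, 1): (-8) + 0 + 5 = -3
Optimal value attained by: σ = (3, 1, 2).
Answer: det⊕(C) = -20; verdict: NONSINGULAR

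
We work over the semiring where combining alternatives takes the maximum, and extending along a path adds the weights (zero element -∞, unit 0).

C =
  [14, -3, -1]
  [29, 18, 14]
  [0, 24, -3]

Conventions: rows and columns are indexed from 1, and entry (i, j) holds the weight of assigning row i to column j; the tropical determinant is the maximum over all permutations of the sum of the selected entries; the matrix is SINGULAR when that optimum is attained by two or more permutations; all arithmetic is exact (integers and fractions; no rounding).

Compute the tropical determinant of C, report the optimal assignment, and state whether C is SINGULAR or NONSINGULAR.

σ = (1, 2, 3): 14 + 18 + (-3) = 29
σ = (1, 3, 2): 14 + 14 + 24 = 52
σ = (2, 1, 3): (-3) + 29 + (-3) = 23
σ = (2, 3, 1): (-3) + 14 + 0 = 11
σ = (3, 1, 2): (-1) + 29 + 24 = 52
σ = (3, 2, 1): (-1) + 18 + 0 = 17
Optimal value attained by: σ = (1, 3, 2).
Answer: det⊕(C) = 52; verdict: SINGULAR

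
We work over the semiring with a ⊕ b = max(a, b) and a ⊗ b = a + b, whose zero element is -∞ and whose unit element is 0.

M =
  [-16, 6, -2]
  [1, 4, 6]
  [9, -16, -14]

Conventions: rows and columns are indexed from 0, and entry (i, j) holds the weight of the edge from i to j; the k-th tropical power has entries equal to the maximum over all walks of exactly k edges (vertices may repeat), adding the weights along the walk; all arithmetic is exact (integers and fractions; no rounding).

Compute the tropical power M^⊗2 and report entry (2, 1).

M^⊗2:
  [7, 10, 12]
  [15, 8, 10]
  [-5, 15, 7]
Key observation: the optimum is the walk 2->0->1, with weight 9 + 6 = 15.
Optimal value attained by: walk 2->0->1.
Answer: (M^⊗2)[2][1] = 15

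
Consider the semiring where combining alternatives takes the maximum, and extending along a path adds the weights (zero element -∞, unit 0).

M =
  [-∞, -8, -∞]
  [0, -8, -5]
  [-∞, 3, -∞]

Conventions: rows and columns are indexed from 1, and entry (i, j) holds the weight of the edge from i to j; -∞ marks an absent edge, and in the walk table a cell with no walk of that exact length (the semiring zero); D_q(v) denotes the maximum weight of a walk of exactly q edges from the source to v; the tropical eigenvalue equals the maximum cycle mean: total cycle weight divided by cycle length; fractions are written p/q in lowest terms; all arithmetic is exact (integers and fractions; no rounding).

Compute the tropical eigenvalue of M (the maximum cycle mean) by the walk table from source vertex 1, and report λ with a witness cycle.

q=0: [0, -∞, -∞]
q=1: [-∞, -8, -∞]
q=2: [-8, -16, -13]
q=3: [-16, -10, -21]
Optimal cycle mean attained by: cycle 2->3->2, total (-5) + 3, length 2.
Answer: λ = -1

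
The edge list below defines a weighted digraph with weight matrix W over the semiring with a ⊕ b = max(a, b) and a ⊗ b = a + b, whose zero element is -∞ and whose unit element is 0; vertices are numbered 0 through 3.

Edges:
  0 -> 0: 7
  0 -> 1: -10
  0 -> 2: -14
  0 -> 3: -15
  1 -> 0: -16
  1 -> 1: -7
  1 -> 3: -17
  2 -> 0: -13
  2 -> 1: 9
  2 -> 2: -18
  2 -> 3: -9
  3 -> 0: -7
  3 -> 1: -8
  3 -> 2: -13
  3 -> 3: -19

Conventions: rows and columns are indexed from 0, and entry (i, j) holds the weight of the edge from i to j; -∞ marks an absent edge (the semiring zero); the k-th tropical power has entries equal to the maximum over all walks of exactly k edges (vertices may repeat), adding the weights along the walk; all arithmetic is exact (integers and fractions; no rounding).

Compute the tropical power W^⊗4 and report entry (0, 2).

W^⊗2:
  [14, -3, -7, -8]
  [-9, -14, -30, -24]
  [-6, 2, -22, -8]
  [0, -4, -21, -22]
W^⊗3:
  [21, 4, 0, -1]
  [-2, -19, -23, -24]
  [1, -5, -20, -15]
  [7, -10, -14, -15]
W^⊗4:
  [28, 11, 7, 6]
  [5, -12, -16, -17]
  [8, -9, -13, -14]
  [14, -3, -7, -8]
Key observation: the optimum is the walk 0->0->0->0->2, with weight 7 + 7 + 7 + (-14) = 7.
Optimal value attained by: walk 0->0->0->0->2.
Answer: (W^⊗4)[0][2] = 7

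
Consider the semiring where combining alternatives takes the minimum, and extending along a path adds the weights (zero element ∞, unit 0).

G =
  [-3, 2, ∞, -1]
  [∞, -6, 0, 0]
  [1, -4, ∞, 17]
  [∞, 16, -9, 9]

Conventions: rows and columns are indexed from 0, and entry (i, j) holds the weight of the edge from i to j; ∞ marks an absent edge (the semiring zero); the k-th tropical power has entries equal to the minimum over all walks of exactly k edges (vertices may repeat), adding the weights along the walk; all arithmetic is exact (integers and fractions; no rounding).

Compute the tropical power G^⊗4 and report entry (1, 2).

G^⊗2:
  [-6, -4, -10, -4]
  [1, -12, -9, -6]
  [-2, -10, -4, -4]
  [-8, -13, 0, 8]
G^⊗3:
  [-9, -14, -13, -7]
  [-8, -18, -15, -12]
  [-5, -16, -13, -10]
  [-11, -19, -13, -13]
G^⊗4:
  [-12, -20, -16, -14]
  [-14, -24, -21, -18]
  [-12, -22, -19, -16]
  [-14, -25, -22, -19]
Key observation: the optimum is the walk 1->1->1->3->2, with weight (-6) + (-6) + 0 + (-9) = -21.
Optimal value attained by: walk 1->1->1->3->2.
Answer: (G^⊗4)[1][2] = -21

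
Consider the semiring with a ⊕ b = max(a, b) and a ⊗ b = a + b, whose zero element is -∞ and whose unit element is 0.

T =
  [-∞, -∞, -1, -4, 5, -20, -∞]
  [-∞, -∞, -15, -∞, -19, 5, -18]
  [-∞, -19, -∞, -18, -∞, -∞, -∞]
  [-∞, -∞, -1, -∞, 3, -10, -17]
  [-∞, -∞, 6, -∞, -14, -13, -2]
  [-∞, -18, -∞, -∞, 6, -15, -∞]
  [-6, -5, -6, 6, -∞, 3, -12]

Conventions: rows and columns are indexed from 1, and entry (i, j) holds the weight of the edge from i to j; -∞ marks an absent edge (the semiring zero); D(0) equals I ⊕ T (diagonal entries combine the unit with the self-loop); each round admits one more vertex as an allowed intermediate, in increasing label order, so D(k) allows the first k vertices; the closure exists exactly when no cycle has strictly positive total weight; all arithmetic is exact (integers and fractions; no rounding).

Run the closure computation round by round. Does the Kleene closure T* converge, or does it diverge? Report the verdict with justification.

D(0):
  [0, -∞, -1, -4, 5, -20, -∞]
  [-∞, 0, -15, -∞, -19, 5, -18]
  [-∞, -19, 0, -18, -∞, -∞, -∞]
  [-∞, -∞, -1, 0, 3, -10, -17]
  [-∞, -∞, 6, -∞, 0, -13, -2]
  [-∞, -18, -∞, -∞, 6, 0, -∞]
  [-6, -5, -6, 6, -∞, 3, 0]
D(1):
  [0, -∞, -1, -4, 5, -20, -∞]
  [-∞, 0, -15, -∞, -19, 5, -18]
  [-∞, -19, 0, -18, -∞, -∞, -∞]
  [-∞, -∞, -1, 0, 3, -10, -17]
  [-∞, -∞, 6, -∞, 0, -13, -2]
  [-∞, -18, -∞, -∞, 6, 0, -∞]
  [-6, -5, -6, 6, -1, 3, 0]
D(2):
  [0, -∞, -1, -4, 5, -20, -∞]
  [-∞, 0, -15, -∞, -19, 5, -18]
  [-∞, -19, 0, -18, -38, -14, -37]
  [-∞, -∞, -1, 0, 3, -10, -17]
  [-∞, -∞, 6, -∞, 0, -13, -2]
  [-∞, -18, -33, -∞, 6, 0, -36]
  [-6, -5, -6, 6, -1, 3, 0]
D(3):
  [0, -20, -1, -4, 5, -15, -38]
  [-∞, 0, -15, -33, -19, 5, -18]
  [-∞, -19, 0, -18, -38, -14, -37]
  [-∞, -20, -1, 0, 3, -10, -17]
  [-∞, -13, 6, -12, 0, -8, -2]
  [-∞, -18, -33, -51, 6, 0, -36]
  [-6, -5, -6, 6, -1, 3, 0]
D(4):
  [0, -20, -1, -4, 5, -14, -21]
  [-∞, 0, -15, -33, -19, 5, -18]
  [-∞, -19, 0, -18, -15, -14, -35]
  [-∞, -20, -1, 0, 3, -10, -17]
  [-∞, -13, 6, -12, 0, -8, -2]
  [-∞, -18, -33, -51, 6, 0, -36]
  [-6, -5, 5, 6, 9, 3, 0]
Detection: at round 5, diagonal entry (7, 7) turns strictly positive.
Key observation: the cycle 7->4->5->7 has total weight 6 + 3 + (-2), which is strictly positive.
Answer: DIVERGES — positive cycle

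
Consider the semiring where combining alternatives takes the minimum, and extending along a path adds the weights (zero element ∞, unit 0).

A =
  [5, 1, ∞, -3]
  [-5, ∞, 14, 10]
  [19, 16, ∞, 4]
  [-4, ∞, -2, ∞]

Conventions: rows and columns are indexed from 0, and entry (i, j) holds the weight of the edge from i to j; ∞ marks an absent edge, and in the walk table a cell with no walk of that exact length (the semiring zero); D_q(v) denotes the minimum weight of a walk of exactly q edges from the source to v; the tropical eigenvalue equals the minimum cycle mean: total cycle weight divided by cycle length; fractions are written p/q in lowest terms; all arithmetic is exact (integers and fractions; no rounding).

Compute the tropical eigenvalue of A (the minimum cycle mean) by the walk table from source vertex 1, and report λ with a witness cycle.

q=0: [∞, 0, ∞, ∞]
q=1: [-5, ∞, 14, 10]
q=2: [0, -4, 8, -8]
q=3: [-12, 1, -10, -3]
q=4: [-7, -11, -5, -15]
Optimal cycle mean attained by: cycle 0->3->0, total (-3) + (-4), length 2.
Answer: λ = -7/2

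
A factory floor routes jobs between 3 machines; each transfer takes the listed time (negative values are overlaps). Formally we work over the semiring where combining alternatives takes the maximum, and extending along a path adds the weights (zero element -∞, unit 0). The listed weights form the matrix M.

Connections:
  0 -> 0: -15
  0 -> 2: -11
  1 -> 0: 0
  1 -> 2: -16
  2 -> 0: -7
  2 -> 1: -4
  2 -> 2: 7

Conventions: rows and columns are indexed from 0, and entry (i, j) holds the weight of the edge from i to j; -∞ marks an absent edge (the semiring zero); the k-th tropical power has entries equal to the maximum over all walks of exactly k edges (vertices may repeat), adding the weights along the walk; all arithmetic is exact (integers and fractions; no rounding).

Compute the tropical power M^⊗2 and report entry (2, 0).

M^⊗2:
  [-18, -15, -4]
  [-15, -20, -9]
  [0, 3, 14]
Key observation: the optimum is the walk 2->2->0, with weight 7 + (-7) = 0.
Optimal value attained by: walk 2->2->0.
Answer: (M^⊗2)[2][0] = 0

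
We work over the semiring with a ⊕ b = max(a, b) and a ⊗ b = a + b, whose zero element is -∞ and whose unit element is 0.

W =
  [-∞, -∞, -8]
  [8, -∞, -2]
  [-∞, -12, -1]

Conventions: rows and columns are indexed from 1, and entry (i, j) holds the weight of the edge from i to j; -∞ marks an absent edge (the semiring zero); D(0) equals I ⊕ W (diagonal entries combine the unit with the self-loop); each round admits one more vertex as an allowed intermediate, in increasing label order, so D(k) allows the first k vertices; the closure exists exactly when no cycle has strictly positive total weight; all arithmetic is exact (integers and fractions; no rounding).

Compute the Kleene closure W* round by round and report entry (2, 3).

D(0):
  [0, -∞, -8]
  [8, 0, -2]
  [-∞, -12, 0]
D(1):
  [0, -∞, -8]
  [8, 0, 0]
  [-∞, -12, 0]
D(2):
  [0, -∞, -8]
  [8, 0, 0]
  [-4, -12, 0]
D(3):
  [0, -20, -8]
  [8, 0, 0]
  [-4, -12, 0]
Answer: W*[2][3] = 0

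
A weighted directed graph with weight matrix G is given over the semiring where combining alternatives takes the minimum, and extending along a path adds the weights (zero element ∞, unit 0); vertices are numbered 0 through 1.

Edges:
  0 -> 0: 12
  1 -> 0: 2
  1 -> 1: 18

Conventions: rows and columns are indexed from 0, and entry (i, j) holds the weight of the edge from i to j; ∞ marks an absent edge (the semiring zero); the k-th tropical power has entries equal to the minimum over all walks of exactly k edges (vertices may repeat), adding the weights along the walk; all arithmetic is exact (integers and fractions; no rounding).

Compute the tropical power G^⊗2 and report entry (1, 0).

G^⊗2:
  [24, ∞]
  [14, 36]
Key observation: the optimum is the walk 1->0->0, with weight 2 + 12 = 14.
Optimal value attained by: walk 1->0->0.
Answer: (G^⊗2)[1][0] = 14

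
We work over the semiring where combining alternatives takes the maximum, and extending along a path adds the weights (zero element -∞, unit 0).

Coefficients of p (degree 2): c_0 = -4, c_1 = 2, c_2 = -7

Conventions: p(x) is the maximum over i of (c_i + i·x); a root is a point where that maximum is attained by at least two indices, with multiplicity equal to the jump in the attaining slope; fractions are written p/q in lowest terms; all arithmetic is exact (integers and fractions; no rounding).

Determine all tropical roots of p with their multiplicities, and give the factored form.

hull edge (i=0, c=-4) to (i=1, c=2): slope 6, span 1
hull edge (i=1, c=2) to (i=2, c=-7): slope -9, span 1
Factored form: p(x) = -7 ⊗ (x ⊕ (-6)) ⊗ (x ⊕ 9)
Answer: roots = -6 (mult 1), 9 (mult 1)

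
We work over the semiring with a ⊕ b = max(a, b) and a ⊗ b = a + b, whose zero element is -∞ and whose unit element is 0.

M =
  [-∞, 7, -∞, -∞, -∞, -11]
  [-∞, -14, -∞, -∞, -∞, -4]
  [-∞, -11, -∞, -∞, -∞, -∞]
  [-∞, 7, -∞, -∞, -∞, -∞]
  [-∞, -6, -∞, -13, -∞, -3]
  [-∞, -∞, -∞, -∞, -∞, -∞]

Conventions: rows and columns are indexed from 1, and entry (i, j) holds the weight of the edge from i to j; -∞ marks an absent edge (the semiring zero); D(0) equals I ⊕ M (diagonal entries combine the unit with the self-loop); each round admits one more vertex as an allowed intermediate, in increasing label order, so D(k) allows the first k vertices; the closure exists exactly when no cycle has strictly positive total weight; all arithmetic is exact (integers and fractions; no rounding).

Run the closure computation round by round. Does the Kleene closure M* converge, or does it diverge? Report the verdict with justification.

D(0):
  [0, 7, -∞, -∞, -∞, -11]
  [-∞, 0, -∞, -∞, -∞, -4]
  [-∞, -11, 0, -∞, -∞, -∞]
  [-∞, 7, -∞, 0, -∞, -∞]
  [-∞, -6, -∞, -13, 0, -3]
  [-∞, -∞, -∞, -∞, -∞, 0]
D(1):
  [0, 7, -∞, -∞, -∞, -11]
  [-∞, 0, -∞, -∞, -∞, -4]
  [-∞, -11, 0, -∞, -∞, -∞]
  [-∞, 7, -∞, 0, -∞, -∞]
  [-∞, -6, -∞, -13, 0, -3]
  [-∞, -∞, -∞, -∞, -∞, 0]
D(2):
  [0, 7, -∞, -∞, -∞, 3]
  [-∞, 0, -∞, -∞, -∞, -4]
  [-∞, -11, 0, -∞, -∞, -15]
  [-∞, 7, -∞, 0, -∞, 3]
  [-∞, -6, -∞, -13, 0, -3]
  [-∞, -∞, -∞, -∞, -∞, 0]
D(3):
  [0, 7, -∞, -∞, -∞, 3]
  [-∞, 0, -∞, -∞, -∞, -4]
  [-∞, -11, 0, -∞, -∞, -15]
  [-∞, 7, -∞, 0, -∞, 3]
  [-∞, -6, -∞, -13, 0, -3]
  [-∞, -∞, -∞, -∞, -∞, 0]
D(4):
  [0, 7, -∞, -∞, -∞, 3]
  [-∞, 0, -∞, -∞, -∞, -4]
  [-∞, -11, 0, -∞, -∞, -15]
  [-∞, 7, -∞, 0, -∞, 3]
  [-∞, -6, -∞, -13, 0, -3]
  [-∞, -∞, -∞, -∞, -∞, 0]
D(5):
  [0, 7, -∞, -∞, -∞, 3]
  [-∞, 0, -∞, -∞, -∞, -4]
  [-∞, -11, 0, -∞, -∞, -15]
  [-∞, 7, -∞, 0, -∞, 3]
  [-∞, -6, -∞, -13, 0, -3]
  [-∞, -∞, -∞, -∞, -∞, 0]
D(6):
  [0, 7, -∞, -∞, -∞, 3]
  [-∞, 0, -∞, -∞, -∞, -4]
  [-∞, -11, 0, -∞, -∞, -15]
  [-∞, 7, -∞, 0, -∞, 3]
  [-∞, -6, -∞, -13, 0, -3]
  [-∞, -∞, -∞, -∞, -∞, 0]
Key observation: every diagonal entry stays at the unit through all rounds, so no improving cycle exists.
Answer: CONVERGES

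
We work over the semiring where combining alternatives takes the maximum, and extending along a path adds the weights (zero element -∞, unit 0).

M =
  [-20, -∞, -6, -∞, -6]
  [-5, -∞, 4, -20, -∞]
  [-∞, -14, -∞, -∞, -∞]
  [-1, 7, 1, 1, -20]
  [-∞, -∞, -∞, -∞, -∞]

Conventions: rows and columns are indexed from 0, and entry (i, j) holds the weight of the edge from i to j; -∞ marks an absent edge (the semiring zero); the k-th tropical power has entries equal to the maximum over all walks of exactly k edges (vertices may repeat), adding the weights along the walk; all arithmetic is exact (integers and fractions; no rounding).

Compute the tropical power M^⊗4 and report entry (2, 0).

M^⊗2:
  [-40, -20, -26, -∞, -26]
  [-21, -10, -11, -19, -11]
  [-19, -∞, -10, -34, -∞]
  [2, 8, 11, 2, -7]
  [-∞, -∞, -∞, -∞, -∞]
M^⊗3:
  [-25, -40, -16, -40, -46]
  [-15, -12, -6, -18, -27]
  [-35, -24, -25, -33, -25]
  [3, 9, 12, 3, -4]
  [-∞, -∞, -∞, -∞, -∞]
M^⊗4:
  [-41, -30, -31, -39, -31]
  [-17, -11, -8, -17, -21]
  [-29, -26, -20, -32, -41]
  [4, 10, 13, 4, -3]
  [-∞, -∞, -∞, -∞, -∞]
Key observation: the optimum is the walk 2->1->2->1->0, with weight (-14) + 4 + (-14) + (-5) = -29.
Optimal value attained by: walk 2->1->2->1->0.
Answer: (M^⊗4)[2][0] = -29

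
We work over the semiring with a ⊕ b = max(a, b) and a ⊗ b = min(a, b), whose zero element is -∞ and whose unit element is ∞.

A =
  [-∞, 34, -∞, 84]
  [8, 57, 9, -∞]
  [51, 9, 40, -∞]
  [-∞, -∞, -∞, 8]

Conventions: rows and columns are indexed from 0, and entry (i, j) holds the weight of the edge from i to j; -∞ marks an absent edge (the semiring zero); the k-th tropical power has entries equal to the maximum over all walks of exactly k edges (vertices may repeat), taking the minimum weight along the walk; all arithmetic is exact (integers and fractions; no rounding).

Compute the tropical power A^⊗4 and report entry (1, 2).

A^⊗2:
  [8, 34, 9, 8]
  [9, 57, 9, 8]
  [40, 34, 40, 51]
  [-∞, -∞, -∞, 8]
A^⊗3:
  [9, 34, 9, 8]
  [9, 57, 9, 9]
  [40, 34, 40, 40]
  [-∞, -∞, -∞, 8]
A^⊗4:
  [9, 34, 9, 9]
  [9, 57, 9, 9]
  [40, 34, 40, 40]
  [-∞, -∞, -∞, 8]
Key observation: the optimum is the walk 1->1->1->1->2, with weight 57 min 57 min 57 min 9 = 9.
Optimal value attained by: walk 1->1->1->1->2.
Answer: (A^⊗4)[1][2] = 9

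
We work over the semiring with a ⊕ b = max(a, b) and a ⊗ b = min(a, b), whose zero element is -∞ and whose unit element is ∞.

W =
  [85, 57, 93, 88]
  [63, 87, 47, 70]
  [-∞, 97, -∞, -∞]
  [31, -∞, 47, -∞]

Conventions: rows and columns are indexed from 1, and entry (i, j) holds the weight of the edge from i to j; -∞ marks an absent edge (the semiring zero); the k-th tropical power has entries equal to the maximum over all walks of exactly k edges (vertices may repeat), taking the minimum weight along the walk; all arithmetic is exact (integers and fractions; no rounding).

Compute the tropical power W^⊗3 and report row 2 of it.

W^⊗2:
  [85, 93, 85, 85]
  [63, 87, 63, 70]
  [63, 87, 47, 70]
  [31, 47, 31, 31]
W^⊗3:
  [85, 87, 85, 85]
  [63, 87, 63, 70]
  [63, 87, 63, 70]
  [47, 47, 47, 47]
Answer: row 2 of W^⊗3 = [63, 87, 63, 70]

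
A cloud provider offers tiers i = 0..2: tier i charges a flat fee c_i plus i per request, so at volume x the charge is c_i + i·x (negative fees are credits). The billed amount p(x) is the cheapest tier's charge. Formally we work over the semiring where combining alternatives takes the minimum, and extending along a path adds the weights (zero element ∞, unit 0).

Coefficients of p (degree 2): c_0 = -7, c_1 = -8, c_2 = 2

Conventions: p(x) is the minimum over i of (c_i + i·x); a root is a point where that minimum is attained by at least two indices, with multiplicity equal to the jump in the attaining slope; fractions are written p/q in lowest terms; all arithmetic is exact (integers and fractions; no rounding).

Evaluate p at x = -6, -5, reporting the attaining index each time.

p(-6) = min(-7+0·(-6)=-7, -8+1·(-6)=-14, 2+2·(-6)=-10) = -14 (attained by i=1)
p(-5) = min(-7+0·(-5)=-7, -8+1·(-5)=-13, 2+2·(-5)=-8) = -13 (attained by i=1)
Answer: p(-6) = -14; p(-5) = -13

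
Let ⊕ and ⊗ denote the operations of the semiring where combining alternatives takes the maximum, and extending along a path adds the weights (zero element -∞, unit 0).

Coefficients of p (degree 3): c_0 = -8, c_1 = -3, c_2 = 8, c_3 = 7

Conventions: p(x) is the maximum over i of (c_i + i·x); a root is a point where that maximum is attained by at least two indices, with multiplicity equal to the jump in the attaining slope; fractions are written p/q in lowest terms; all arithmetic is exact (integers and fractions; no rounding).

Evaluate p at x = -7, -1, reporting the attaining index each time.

p(-7) = max(-8+0·(-7)=-8, -3+1·(-7)=-10, 8+2·(-7)=-6, 7+3·(-7)=-14) = -6 (attained by i=2)
p(-1) = max(-8+0·(-1)=-8, -3+1·(-1)=-4, 8+2·(-1)=6, 7+3·(-1)=4) = 6 (attained by i=2)
Answer: p(-7) = -6; p(-1) = 6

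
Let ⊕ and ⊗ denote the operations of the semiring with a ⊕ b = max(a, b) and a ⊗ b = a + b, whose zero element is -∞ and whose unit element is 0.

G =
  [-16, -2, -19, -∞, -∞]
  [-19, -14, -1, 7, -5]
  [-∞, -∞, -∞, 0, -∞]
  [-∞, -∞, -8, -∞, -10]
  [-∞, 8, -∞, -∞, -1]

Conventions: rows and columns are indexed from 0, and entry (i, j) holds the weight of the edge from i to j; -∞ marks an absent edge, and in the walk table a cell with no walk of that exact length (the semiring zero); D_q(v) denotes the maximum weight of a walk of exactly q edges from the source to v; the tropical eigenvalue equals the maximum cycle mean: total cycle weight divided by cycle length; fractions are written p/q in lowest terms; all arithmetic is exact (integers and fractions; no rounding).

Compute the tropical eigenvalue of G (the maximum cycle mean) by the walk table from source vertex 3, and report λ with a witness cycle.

q=0: [-∞, -∞, -∞, 0, -∞]
q=1: [-∞, -∞, -8, -∞, -10]
q=2: [-∞, -2, -∞, -8, -11]
q=3: [-21, -3, -3, 5, -7]
q=4: [-22, 1, -3, 4, -5]
q=5: [-18, 3, 0, 8, -4]
Optimal cycle mean attained by: cycle 1->3->4->1, total 7 + (-10) + 8, length 3.
Answer: λ = 5/3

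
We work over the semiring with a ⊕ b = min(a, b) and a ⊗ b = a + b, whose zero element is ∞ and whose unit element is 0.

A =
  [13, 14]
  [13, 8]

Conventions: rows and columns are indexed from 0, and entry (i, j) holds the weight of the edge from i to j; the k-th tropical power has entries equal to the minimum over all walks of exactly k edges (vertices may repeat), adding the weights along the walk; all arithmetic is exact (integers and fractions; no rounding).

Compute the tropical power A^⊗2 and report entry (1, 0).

A^⊗2:
  [26, 22]
  [21, 16]
Key observation: the optimum is the walk 1->1->0, with weight 8 + 13 = 21.
Optimal value attained by: walk 1->1->0.
Answer: (A^⊗2)[1][0] = 21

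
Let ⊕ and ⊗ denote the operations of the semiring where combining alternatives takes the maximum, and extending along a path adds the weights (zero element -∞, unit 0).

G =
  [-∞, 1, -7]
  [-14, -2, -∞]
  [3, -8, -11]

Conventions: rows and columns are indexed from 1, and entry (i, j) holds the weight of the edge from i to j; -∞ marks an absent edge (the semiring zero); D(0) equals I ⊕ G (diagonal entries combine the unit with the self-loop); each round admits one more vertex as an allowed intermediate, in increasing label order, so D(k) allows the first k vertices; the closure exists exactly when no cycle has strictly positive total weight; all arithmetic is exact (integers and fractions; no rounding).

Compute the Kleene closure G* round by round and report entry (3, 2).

D(0):
  [0, 1, -7]
  [-14, 0, -∞]
  [3, -8, 0]
D(1):
  [0, 1, -7]
  [-14, 0, -21]
  [3, 4, 0]
D(2):
  [0, 1, -7]
  [-14, 0, -21]
  [3, 4, 0]
D(3):
  [0, 1, -7]
  [-14, 0, -21]
  [3, 4, 0]
Answer: G*[3][2] = 4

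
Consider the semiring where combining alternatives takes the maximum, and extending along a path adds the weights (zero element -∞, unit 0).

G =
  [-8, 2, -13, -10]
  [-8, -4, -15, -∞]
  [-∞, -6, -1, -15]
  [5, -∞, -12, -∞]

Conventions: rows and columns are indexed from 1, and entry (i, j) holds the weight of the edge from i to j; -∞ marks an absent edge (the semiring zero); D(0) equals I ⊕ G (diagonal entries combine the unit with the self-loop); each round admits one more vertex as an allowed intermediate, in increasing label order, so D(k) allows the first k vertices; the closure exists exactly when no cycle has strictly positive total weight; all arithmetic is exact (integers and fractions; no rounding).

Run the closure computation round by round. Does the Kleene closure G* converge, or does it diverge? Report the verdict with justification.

D(0):
  [0, 2, -13, -10]
  [-8, 0, -15, -∞]
  [-∞, -6, 0, -15]
  [5, -∞, -12, 0]
D(1):
  [0, 2, -13, -10]
  [-8, 0, -15, -18]
  [-∞, -6, 0, -15]
  [5, 7, -8, 0]
D(2):
  [0, 2, -13, -10]
  [-8, 0, -15, -18]
  [-14, -6, 0, -15]
  [5, 7, -8, 0]
D(3):
  [0, 2, -13, -10]
  [-8, 0, -15, -18]
  [-14, -6, 0, -15]
  [5, 7, -8, 0]
D(4):
  [0, 2, -13, -10]
  [-8, 0, -15, -18]
  [-10, -6, 0, -15]
  [5, 7, -8, 0]
Key observation: every diagonal entry stays at the unit through all rounds, so no improving cycle exists.
Answer: CONVERGES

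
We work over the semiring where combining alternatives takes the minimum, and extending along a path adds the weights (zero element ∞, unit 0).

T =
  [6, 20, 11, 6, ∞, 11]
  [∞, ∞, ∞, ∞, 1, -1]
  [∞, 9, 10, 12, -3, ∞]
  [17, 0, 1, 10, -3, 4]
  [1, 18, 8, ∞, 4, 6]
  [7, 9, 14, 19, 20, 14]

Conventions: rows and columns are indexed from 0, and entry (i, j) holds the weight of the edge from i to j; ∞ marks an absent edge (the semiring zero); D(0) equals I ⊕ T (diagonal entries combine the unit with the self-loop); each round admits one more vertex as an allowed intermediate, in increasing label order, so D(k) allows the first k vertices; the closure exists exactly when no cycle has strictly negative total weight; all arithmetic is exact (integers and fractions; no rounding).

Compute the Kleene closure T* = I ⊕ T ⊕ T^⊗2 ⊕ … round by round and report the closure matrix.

D(0):
  [0, 20, 11, 6, ∞, 11]
  [∞, 0, ∞, ∞, 1, -1]
  [∞, 9, 0, 12, -3, ∞]
  [17, 0, 1, 0, -3, 4]
  [1, 18, 8, ∞, 0, 6]
  [7, 9, 14, 19, 20, 0]
D(1):
  [0, 20, 11, 6, ∞, 11]
  [∞, 0, ∞, ∞, 1, -1]
  [∞, 9, 0, 12, -3, ∞]
  [17, 0, 1, 0, -3, 4]
  [1, 18, 8, 7, 0, 6]
  [7, 9, 14, 13, 20, 0]
D(2):
  [0, 20, 11, 6, 21, 11]
  [∞, 0, ∞, ∞, 1, -1]
  [∞, 9, 0, 12, -3, 8]
  [17, 0, 1, 0, -3, -1]
  [1, 18, 8, 7, 0, 6]
  [7, 9, 14, 13, 10, 0]
D(3):
  [0, 20, 11, 6, 8, 11]
  [∞, 0, ∞, ∞, 1, -1]
  [∞, 9, 0, 12, -3, 8]
  [17, 0, 1, 0, -3, -1]
  [1, 17, 8, 7, 0, 6]
  [7, 9, 14, 13, 10, 0]
D(4):
  [0, 6, 7, 6, 3, 5]
  [∞, 0, ∞, ∞, 1, -1]
  [29, 9, 0, 12, -3, 8]
  [17, 0, 1, 0, -3, -1]
  [1, 7, 8, 7, 0, 6]
  [7, 9, 14, 13, 10, 0]
D(5):
  [0, 6, 7, 6, 3, 5]
  [2, 0, 9, 8, 1, -1]
  [-2, 4, 0, 4, -3, 3]
  [-2, 0, 1, 0, -3, -1]
  [1, 7, 8, 7, 0, 6]
  [7, 9, 14, 13, 10, 0]
D(6):
  [0, 6, 7, 6, 3, 5]
  [2, 0, 9, 8, 1, -1]
  [-2, 4, 0, 4, -3, 3]
  [-2, 0, 1, 0, -3, -1]
  [1, 7, 8, 7, 0, 6]
  [7, 9, 14, 13, 10, 0]
Answer: T* = [[0, 6, 7, 6, 3, 5], [2, 0, 9, 8, 1, -1], [-2, 4, 0, 4, -3, 3], [-2, 0, 1, 0, -3, -1], [1, 7, 8, 7, 0, 6], [7, 9, 14, 13, 10, 0]]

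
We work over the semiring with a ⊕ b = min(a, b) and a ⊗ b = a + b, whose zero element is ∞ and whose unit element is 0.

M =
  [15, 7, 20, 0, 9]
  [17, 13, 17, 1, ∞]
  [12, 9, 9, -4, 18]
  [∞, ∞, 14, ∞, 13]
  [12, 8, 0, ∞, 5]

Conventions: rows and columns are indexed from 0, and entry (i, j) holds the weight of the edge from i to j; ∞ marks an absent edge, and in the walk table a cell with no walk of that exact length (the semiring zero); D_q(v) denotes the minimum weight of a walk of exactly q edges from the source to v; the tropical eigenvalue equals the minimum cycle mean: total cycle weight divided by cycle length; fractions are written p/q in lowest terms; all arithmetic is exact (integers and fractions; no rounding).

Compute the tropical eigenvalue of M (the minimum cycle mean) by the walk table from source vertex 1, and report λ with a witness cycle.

q=0: [∞, 0, ∞, ∞, ∞]
q=1: [17, 13, 17, 1, ∞]
q=2: [29, 24, 15, 13, 14]
q=3: [26, 22, 14, 11, 19]
q=4: [26, 23, 19, 10, 24]
q=5: [31, 28, 24, 15, 23]
Optimal cycle mean attained by: cycle 2->3->4->2, total (-4) + 13 + 0, length 3.
Answer: λ = 3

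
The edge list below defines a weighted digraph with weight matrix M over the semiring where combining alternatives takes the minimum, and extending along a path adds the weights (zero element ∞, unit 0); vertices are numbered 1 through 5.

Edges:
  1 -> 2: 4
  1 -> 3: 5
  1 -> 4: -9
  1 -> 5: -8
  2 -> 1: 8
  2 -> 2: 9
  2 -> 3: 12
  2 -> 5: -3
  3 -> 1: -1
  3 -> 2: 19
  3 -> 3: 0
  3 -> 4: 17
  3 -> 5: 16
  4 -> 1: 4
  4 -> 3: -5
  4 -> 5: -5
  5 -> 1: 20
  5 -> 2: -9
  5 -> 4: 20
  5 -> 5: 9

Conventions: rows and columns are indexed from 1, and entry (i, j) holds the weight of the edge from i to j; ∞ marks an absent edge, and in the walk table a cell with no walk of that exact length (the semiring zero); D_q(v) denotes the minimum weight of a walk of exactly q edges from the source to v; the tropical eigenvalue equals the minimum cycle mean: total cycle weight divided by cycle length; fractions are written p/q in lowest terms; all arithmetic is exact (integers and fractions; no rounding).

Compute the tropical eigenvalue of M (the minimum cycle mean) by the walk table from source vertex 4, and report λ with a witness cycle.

q=0: [∞, ∞, ∞, 0, ∞]
q=1: [4, ∞, -5, ∞, -5]
q=2: [-6, -14, -5, -5, -4]
q=3: [-6, -13, -10, -15, -17]
q=4: [-11, -26, -20, -15, -20]
q=5: [-21, -29, -20, -20, -29]
Optimal cycle mean attained by: cycle 2->5->2, total (-3) + (-9), length 2.
Answer: λ = -6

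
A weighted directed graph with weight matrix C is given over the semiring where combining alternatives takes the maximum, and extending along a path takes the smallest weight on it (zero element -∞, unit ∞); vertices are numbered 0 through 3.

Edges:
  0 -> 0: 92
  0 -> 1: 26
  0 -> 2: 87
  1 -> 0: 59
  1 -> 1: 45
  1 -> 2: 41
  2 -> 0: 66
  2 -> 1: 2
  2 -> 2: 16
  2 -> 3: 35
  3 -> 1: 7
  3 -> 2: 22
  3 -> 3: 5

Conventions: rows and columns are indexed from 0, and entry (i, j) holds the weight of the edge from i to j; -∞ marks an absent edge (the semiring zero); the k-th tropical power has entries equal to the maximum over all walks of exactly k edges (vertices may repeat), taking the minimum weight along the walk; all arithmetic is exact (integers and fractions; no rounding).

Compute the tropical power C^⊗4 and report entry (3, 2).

C^⊗2:
  [92, 26, 87, 35]
  [59, 45, 59, 35]
  [66, 26, 66, 16]
  [22, 7, 16, 22]
C^⊗3:
  [92, 26, 87, 35]
  [59, 45, 59, 35]
  [66, 26, 66, 35]
  [22, 22, 22, 16]
C^⊗4:
  [92, 26, 87, 35]
  [59, 45, 59, 35]
  [66, 26, 66, 35]
  [22, 22, 22, 22]
Key observation: the optimum is the walk 3->2->0->0->2, with weight 22 min 66 min 92 min 87 = 22.
Optimal value attained by: walk 3->2->0->0->2.
Answer: (C^⊗4)[3][2] = 22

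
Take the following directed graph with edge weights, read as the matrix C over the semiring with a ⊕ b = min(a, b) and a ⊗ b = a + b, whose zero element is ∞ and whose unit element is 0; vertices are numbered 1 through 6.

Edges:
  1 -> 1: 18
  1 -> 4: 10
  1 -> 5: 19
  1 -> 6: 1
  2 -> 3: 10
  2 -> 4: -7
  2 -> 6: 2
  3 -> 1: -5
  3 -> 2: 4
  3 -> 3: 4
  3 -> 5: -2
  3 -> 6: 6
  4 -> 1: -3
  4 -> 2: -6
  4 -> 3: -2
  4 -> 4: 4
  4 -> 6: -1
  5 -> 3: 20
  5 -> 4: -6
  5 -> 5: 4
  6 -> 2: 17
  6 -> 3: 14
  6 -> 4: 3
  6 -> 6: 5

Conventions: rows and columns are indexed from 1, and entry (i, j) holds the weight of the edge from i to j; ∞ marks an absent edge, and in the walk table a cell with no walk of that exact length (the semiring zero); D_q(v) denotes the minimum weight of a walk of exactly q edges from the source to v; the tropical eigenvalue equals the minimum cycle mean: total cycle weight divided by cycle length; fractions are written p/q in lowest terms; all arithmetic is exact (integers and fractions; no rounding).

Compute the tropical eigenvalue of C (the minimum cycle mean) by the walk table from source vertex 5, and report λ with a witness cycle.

q=0: [∞, ∞, ∞, ∞, 0, ∞]
q=1: [∞, ∞, 20, -6, 4, ∞]
q=2: [-9, -12, -8, -2, 8, -7]
q=3: [-13, -8, -4, -19, -10, -10]
q=4: [-22, -25, -21, -16, -6, -20]
q=5: [-26, -22, -18, -32, -23, -23]
q=6: [-35, -38, -34, -29, -20, -33]
Optimal cycle mean attained by: cycle 2->4->2, total (-7) + (-6), length 2.
Answer: λ = -13/2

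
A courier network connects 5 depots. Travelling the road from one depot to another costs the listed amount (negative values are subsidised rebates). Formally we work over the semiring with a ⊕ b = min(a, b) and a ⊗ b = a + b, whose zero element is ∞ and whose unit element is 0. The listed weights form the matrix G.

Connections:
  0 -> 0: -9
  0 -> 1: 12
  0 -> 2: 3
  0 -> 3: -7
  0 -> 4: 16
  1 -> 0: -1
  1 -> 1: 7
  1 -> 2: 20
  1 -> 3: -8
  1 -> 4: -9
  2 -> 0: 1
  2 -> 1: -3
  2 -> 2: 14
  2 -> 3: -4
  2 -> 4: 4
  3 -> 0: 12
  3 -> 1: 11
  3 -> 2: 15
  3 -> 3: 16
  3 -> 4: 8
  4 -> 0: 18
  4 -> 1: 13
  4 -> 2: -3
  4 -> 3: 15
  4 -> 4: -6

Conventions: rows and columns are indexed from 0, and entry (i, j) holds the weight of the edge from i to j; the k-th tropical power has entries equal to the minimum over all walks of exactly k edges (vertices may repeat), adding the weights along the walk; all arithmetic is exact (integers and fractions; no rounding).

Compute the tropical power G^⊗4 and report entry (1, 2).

G^⊗2:
  [-18, 0, -6, -16, 1]
  [-10, 3, -12, -8, -15]
  [-8, 4, 1, -11, -12]
  [3, 12, 5, 3, 2]
  [-2, -6, -9, -7, -12]
G^⊗3:
  [-27, -9, -15, -25, -9]
  [-19, -15, -18, -17, -21]
  [-17, -2, -15, -15, -18]
  [-6, 2, -1, -4, -4]
  [-11, -12, -15, -14, -18]
G^⊗4:
  [-36, -18, -24, -34, -18]
  [-28, -21, -24, -26, -27]
  [-26, -18, -21, -24, -24]
  [-15, -4, -7, -13, -10]
  [-20, -18, -21, -20, -24]
Key observation: the optimum is the walk 1->4->4->4->2, with weight (-9) + (-6) + (-6) + (-3) = -24.
Optimal value attained by: walk 1->4->4->4->2.
Answer: (G^⊗4)[1][2] = -24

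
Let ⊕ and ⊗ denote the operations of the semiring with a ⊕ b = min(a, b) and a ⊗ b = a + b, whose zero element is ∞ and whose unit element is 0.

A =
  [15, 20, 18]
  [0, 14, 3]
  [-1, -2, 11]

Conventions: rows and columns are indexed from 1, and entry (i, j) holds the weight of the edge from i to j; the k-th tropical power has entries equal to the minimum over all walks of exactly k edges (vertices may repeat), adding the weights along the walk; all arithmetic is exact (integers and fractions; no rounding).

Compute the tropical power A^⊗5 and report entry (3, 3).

A^⊗2:
  [17, 16, 23]
  [2, 1, 14]
  [-2, 9, 1]
A^⊗3:
  [16, 21, 19]
  [1, 12, 4]
  [0, -1, 12]
A^⊗4:
  [18, 17, 24]
  [3, 2, 15]
  [-1, 10, 2]
A^⊗5:
  [17, 22, 20]
  [2, 13, 5]
  [1, 0, 13]
Key observation: the optimum is the walk 3->2->3->2->3->3, with weight (-2) + 3 + (-2) + 3 + 11 = 13.
Optimal value attained by: walk 3->2->3->2->3->3.
Answer: (A^⊗5)[3][3] = 13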